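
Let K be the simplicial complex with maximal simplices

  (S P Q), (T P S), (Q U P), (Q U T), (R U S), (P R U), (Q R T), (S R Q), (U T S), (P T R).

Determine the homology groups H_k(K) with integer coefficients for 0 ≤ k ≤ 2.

Take the total order P < Q < R < S < T < U on the vertex set. Then K (dimension 2) consists of the simplices:

  0-simplices (6): P, Q, R, S, T, U
  1-simplices (15): PQ, PR, PS, PT, PU, QR, QS, QT, QU, RS, RT, RU, ST, SU, TU
  2-simplices (10): PQS, PQU, PRT, PRU, PST, QRS, QRT, QTU, RSU, STU

so the chain groups are C_0 ≅ Z^6, C_1 ≅ Z^15, C_2 ≅ Z^10.

The boundary map ∂_1: C_1 → C_0 is given by ∂[p,q] = [q] − [p]. For instance
  ∂PU = U − P.
The 6×15 boundary matrix has rank 5 and Smith normal form diag(1,1,1,1,1).

∂_2: C_2 → C_1 sends each 2-simplex [p,q,r] to [q,r] − [p,r] + [p,q]. For instance
  ∂QTU = TU − QU + QT,
  ∂PST = ST − PT + PS.
This gives a 15×10 integer matrix of rank 10; reducing to Smith normal form yields diagonal entries (1,1,1,1,1,1,1,1,1,2).

From H_k ≅ ker(∂_k) / im(∂_{k+1}) we obtain:

  H_0: rank C_0 − rank ∂_1 = 6 − 5 = 1, and the invariant factors of ∂_1 are all 1, so H_0 = Z.
  H_1: rank ker ∂_1 − rank ∂_2 = (15 − 5) − 10 = 0, and ∂_2 has invariant factor 2 > 1, so H_1 = Z_2.
  H_2: rank ker ∂_2 − rank ∂_3 = (10 − 10) − 0 = 0, and there is no ∂_3, so H_2 = 0.

As a check, the Euler characteristic is 6 − 15 + 10 = 1, which agrees with 1 − 0 + 0 = 1.

H_0 ≅ Z,  H_1 ≅ Z_2,  H_2 = 0.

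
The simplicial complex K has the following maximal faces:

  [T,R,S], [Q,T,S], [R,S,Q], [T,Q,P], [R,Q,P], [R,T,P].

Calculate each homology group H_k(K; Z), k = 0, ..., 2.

H_0 = Z,  H_1 = 0,  H_2 = Z.

We work with the vertex ordering P < Q < R < S < T. The simplices of K, each written with vertices in increasing order, are:

  0-simplices (5): P, Q, R, S, T
  1-simplices (9): PQ, PR, PT, QR, QS, QT, RS, RT, ST
  2-simplices (6): PQR, PQT, PRT, QRS, QST, RST

Hence C_0 ≅ Z^5, C_1 ≅ Z^9, C_2 ≅ Z^6.

Boundary ∂_1: C_1 → C_0 sends each edge [p,q] (with p < q) to q − p.
This gives a 5×9 integer matrix of rank 4; reducing to Smith normal form yields diagonal entries (1,1,1,1).

∂_2: C_2 → C_1 sends each 2-simplex [p,q,r] to [q,r] − [p,r] + [p,q]. For instance
  ∂QRS = RS − QS + QR,
  ∂RST = ST − RT + RS.
This gives a 9×6 integer matrix of rank 5; reducing to Smith normal form yields diagonal entries (1,1,1,1,1).

Computing H_k = (kernel of ∂_k) / (image of ∂_{k+1}):

  H_0: rank C_0 − rank ∂_1 = 5 − 4 = 1, and the invariant factors of ∂_1 are all 1, so H_0 ≅ Z.
  H_1: rank ker ∂_1 − rank ∂_2 = (9 − 4) − 5 = 0, and the invariant factors of ∂_2 are all 1, so H_1 ≅ 0.
  H_2: rank ker ∂_2 − rank ∂_3 = (6 − 5) − 0 = 1, and there is no ∂_3, so H_2 ≅ Z.

As a check, the Euler characteristic is 5 − 9 + 6 = 2, which agrees with 1 − 0 + 1 = 2.
(K is a triangulation of the 2-sphere S^2.)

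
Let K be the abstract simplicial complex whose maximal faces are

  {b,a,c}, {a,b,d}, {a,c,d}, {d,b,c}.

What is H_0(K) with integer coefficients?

We work with the vertex ordering a < b < c < d. The simplices of K, each written with vertices in increasing order, are:

  0-simplices (4): a, b, c, d
  1-simplices (6): ab, ac, ad, bc, bd, cd
  2-simplices (4): abc, abd, acd, bcd

Hence C_0 ≅ Z^4, C_1 ≅ Z^6, C_2 ≅ Z^4.

Boundary ∂_1: C_1 → C_0 sends each edge [p,q] (with p < q) to q − p. For instance
  ∂ac = c − a.
The resulting 4×6 matrix has rank 3, and its Smith normal form has invariant factors (1,1,1).

Boundary ∂_2: C_2 → C_1 sends each 2-simplex [p,q,r] to [q,r] − [p,r] + [p,q]. For instance
  ∂abd = bd − ad + ab,
  ∂abc = bc − ac + ab.
This gives a 6×4 integer matrix of rank 3; reducing to Smith normal form yields diagonal entries (1,1,1).

Reading off H_k = ker ∂_k / im ∂_{k+1}:

  H_0: rank C_0 − rank ∂_1 = 4 − 3 = 1, and the invariant factors of ∂_1 are all 1, so H_0 ≅ Z.

(K is a triangulation of the 2-sphere S^2.)

H_0 ≅ Z.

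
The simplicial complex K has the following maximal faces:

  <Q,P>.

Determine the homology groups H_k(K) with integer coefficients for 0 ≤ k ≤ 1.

H_0 ≅ Z,  H_1 = 0.

Order the vertices as P < Q. Listing each simplex with vertices in this order, K has dimension 1 with simplices:

  0-simplices (2): P, Q
  1-simplices (1): PQ

Hence C_0 ≅ Z^2, C_1 ≅ Z^1.

The boundary map ∂_1: C_1 → C_0 sends each edge [p,q] (with p < q) to q − p.
The resulting 2×1 matrix has rank 1, and its Smith normal form has invariant factors (1).

Computing H_k = (kernel of ∂_k) / (image of ∂_{k+1}):

  H_0: rank C_0 − rank ∂_1 = 2 − 1 = 1, and the invariant factors of ∂_1 are all 1, so H_0 = Z.
  H_1: rank ker ∂_1 − rank ∂_2 = (1 − 1) − 0 = 0, and there is no ∂_2, so H_1 = 0.

As a check, the Euler characteristic is 2 − 1 = 1, which agrees with 1 − 0 = 1.
(K is a triangulation of the 1-simplex.)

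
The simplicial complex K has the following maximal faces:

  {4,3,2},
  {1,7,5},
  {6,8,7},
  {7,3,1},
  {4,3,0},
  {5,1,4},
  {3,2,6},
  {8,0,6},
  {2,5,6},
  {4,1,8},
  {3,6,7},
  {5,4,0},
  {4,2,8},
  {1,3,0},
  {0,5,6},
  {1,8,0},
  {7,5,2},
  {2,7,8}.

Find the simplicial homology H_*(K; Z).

H_0 = Z,  H_1 = Z ⊕ Z/2Z,  H_2 = 0.

K has 9 vertices, 27 edges, 18 triangles.
rank ∂_0 = 0, rank ∂_1 = 8 ⇒ b_0 = 9 − 0 − 8 = 1; all invariant factors of ∂_1 are 1 so no torsion. So H_0 = Z.
rank ∂_1 = 8, rank ∂_2 = 18 ⇒ b_1 = 27 − 8 − 18 = 1; ∂_2 has invariant factor(s) [2] giving torsion. So H_1 = Z ⊕ Z/2Z.
rank ∂_2 = 18, rank ∂_3 = 0 ⇒ b_2 = 18 − 18 − 0 = 0. So H_2 = 0.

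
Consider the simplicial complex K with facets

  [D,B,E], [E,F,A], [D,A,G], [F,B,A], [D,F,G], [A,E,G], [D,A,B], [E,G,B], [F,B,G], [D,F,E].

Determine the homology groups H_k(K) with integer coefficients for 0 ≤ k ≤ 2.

H_0 ≅ Z,  H_1 ≅ Z_2,  H_2 = 0.

We work with the vertex ordering A < B < D < E < F < G. The simplices of K, each written with vertices in increasing order, are:

  0-simplices (6): A, B, D, E, F, G
  1-simplices (15): AB, AD, AE, AF, AG, BD, BE, BF, BG, DE, DF, DG, EF, EG, FG
  2-simplices (10): ABD, ABF, ADG, AEF, AEG, BDE, BEG, BFG, DEF, DFG

so the chain groups are C_0 ≅ Z^6, C_1 ≅ Z^15, C_2 ≅ Z^10.

∂_1: C_1 → C_0 maps an edge to its endpoints' difference, ∂[p,q] = q − p. For instance
  ∂DE = E − D.
As a 6×15 matrix over Z this has rank 5, with invariant factors (1,1,1,1,1).

The boundary map ∂_2: C_2 → C_1 acts by ∂[p,q,r] = [q,r] − [p,r] + [p,q]. For instance
  ∂DEF = EF − DF + DE,
  ∂AEF = EF − AF + AE.
As a 15×10 matrix over Z this has rank 10, with invariant factors (1,1,1,1,1,1,1,1,1,2).

From H_k ≅ ker(∂_k) / im(∂_{k+1}) we obtain:

  H_0: rank C_0 − rank ∂_1 = 6 − 5 = 1, and the invariant factors of ∂_1 are all 1, so H_0 ≅ Z.
  H_1: rank ker ∂_1 − rank ∂_2 = (15 − 5) − 10 = 0, and ∂_2 has invariant factor 2 > 1, so H_1 ≅ Z_2.
  H_2: rank ker ∂_2 − rank ∂_3 = (10 − 10) − 0 = 0, and there is no ∂_3, so H_2 ≅ 0.

As a check, the Euler characteristic is 6 − 15 + 10 = 1, which agrees with 1 − 0 + 0 = 1.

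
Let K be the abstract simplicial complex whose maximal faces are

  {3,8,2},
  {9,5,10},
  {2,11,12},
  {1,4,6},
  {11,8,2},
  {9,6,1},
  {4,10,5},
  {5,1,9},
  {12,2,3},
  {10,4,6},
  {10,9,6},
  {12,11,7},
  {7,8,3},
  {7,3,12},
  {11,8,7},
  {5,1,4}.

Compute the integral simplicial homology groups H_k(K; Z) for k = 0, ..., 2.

H_0 = Z^2,  H_1 = 0,  H_2 = Z^2.

We work with the vertex ordering 1 < 2 < 3 < 4 < 5 < 6 < 7 < 8 < 9 < 10 < 11 < 12. The simplices of K, each written with vertices in increasing order, are:

  0-simplices (12): [1], [2], [3], [4], [5], [6], [7], [8], [9], [10], [11], [12]
  1-simplices (24): (24 of them)
  2-simplices (16): [1,4,5], [1,4,6], [1,5,9], [1,6,9], [2,3,8], [2,3,12], [2,8,11], [2,11,12], [3,7,8], [3,7,12], [4,5,10], [4,6,10], [5,9,10], [6,9,10], [7,8,11], [7,11,12]

giving chain groups C_0 ≅ Z^12, C_1 ≅ Z^24, C_2 ≅ Z^16.

The boundary map ∂_1: C_1 → C_0 is given by ∂[p,q] = [q] − [p]. For instance
  ∂[8,11] = [11] − [8].
The resulting 12×24 matrix has rank 10, and its Smith normal form has invariant factors (1,1,1,1,1,1,1,1,1,1).

Boundary ∂_2: C_2 → C_1 sends each 2-simplex [p,q,r] to [q,r] − [p,r] + [p,q]. For instance
  ∂[4,6,10] = [6,10] − [4,10] + [4,6],
  ∂[2,3,8] = [3,8] − [2,8] + [2,3].
As a 24×16 matrix over Z this has rank 14, with invariant factors (1,1,1,1,1,1,1,1,1,1,1,1,1,1).

Reading off H_k = ker ∂_k / im ∂_{k+1}:

  H_0: rank C_0 − rank ∂_1 = 12 − 10 = 2, and the invariant factors of ∂_1 are all 1, so H_0 ≅ Z^2.
  H_1: rank ker ∂_1 − rank ∂_2 = (24 − 10) − 14 = 0, and the invariant factors of ∂_2 are all 1, so H_1 ≅ 0.
  H_2: rank ker ∂_2 − rank ∂_3 = (16 − 14) − 0 = 2, and there is no ∂_3, so H_2 ≅ Z^2.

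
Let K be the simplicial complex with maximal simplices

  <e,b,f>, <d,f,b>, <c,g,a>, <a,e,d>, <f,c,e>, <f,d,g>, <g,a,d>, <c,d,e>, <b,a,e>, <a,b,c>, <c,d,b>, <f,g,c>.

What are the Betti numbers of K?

K has 7 vertices, 18 edges, 12 triangles.
rank ∂_0 = 0, rank ∂_1 = 6 ⇒ b_0 = 7 − 0 − 6 = 1; all invariant factors of ∂_1 are 1 so no torsion. So H_0 ≅ Z.
rank ∂_1 = 6, rank ∂_2 = 12 ⇒ b_1 = 18 − 6 − 12 = 0; ∂_2 has invariant factor(s) [2] giving torsion. So H_1 ≅ Z/2Z.
rank ∂_2 = 12, rank ∂_3 = 0 ⇒ b_2 = 12 − 12 − 0 = 0. So H_2 ≅ 0.

b_0 = 1, b_1 = 0, b_2 = 0.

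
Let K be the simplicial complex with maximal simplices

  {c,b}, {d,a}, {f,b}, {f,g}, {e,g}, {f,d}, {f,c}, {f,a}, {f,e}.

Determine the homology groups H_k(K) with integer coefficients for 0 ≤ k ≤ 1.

H_0 ≅ Z,  H_1 ≅ Z^3.

Fix the vertex order a < b < c < d < e < f < g and write every simplex with vertices in increasing order. Then dim K = 1 and the simplices of K are:

  0-simplices (7): a, b, c, d, e, f, g
  1-simplices (9): ad, af, bc, bf, cf, df, ef, eg, fg

giving chain groups C_0 ≅ Z^7, C_1 ≅ Z^9.

Boundary ∂_1: C_1 → C_0 sends each edge [p,q] (with p < q) to q − p.
The 7×9 boundary matrix has rank 6 and Smith normal form diag(1,1,1,1,1,1).

Now H_k = ker ∂_k / im ∂_{k+1}, so:

  H_0: rank C_0 − rank ∂_1 = 7 − 6 = 1, and the invariant factors of ∂_1 are all 1, so H_0 ≅ Z.
  H_1: rank ker ∂_1 − rank ∂_2 = (9 − 6) − 0 = 3, and there is no ∂_2, so H_1 ≅ Z^3.

(K is a triangulation of a wedge of 3 circles.)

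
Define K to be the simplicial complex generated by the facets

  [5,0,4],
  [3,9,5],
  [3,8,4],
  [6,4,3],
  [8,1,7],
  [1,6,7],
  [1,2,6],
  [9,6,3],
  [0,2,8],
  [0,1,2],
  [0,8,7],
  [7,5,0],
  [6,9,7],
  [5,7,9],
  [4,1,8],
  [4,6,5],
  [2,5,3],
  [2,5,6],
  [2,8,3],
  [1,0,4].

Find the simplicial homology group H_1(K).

K has 10 vertices, 30 edges, 20 triangles.
rank ∂_1 = 9, rank ∂_2 = 20 ⇒ b_1 = 30 − 9 − 20 = 1; ∂_2 has invariant factor(s) [2] giving torsion. So H_1 = Z × Z/2.

H_1 = Z × Z/2.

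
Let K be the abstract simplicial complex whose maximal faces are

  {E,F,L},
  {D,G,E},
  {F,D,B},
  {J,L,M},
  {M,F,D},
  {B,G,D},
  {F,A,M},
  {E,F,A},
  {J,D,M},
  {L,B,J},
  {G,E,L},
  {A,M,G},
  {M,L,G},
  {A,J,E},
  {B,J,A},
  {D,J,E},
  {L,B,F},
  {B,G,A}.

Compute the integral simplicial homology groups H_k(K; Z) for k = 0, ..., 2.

Fix the vertex order A < B < D < E < F < G < J < L < M and write every simplex with vertices in increasing order. Then dim K = 2 and the simplices of K are:

  0-simplices (9): A, B, D, E, F, G, J, L, M
  1-simplices (27): AB, AE, AF, AG, AJ, AM, BD, BF, BG, BJ, BL, DE, DF, DG, DJ, DM, EF, EG, EJ, EL, FL, FM, GL, GM, JL, JM, LM
  2-simplices (18): ABG, ABJ, AEF, AEJ, AFM, AGM, BDF, BDG, BFL, BJL, DEG, DEJ, DFM, DJM, EFL, EGL, GLM, JLM

giving chain groups C_0 ≅ Z^9, C_1 ≅ Z^27, C_2 ≅ Z^18.

Boundary ∂_1: C_1 → C_0 sends each edge [p,q] (with p < q) to q − p.
This gives a 9×27 integer matrix of rank 8; reducing to Smith normal form yields diagonal entries (1,1,1,1,1,1,1,1).

∂_2: C_2 → C_1 maps a triangle to the signed sum of its edges. For instance
  ∂DEG = EG − DG + DE,
  ∂BDF = DF − BF + BD.
The resulting 27×18 matrix has rank 17, and its Smith normal form has invariant factors (1,1,1,1,1,1,1,1,1,1,1,1,1,1,1,1,1).

Computing H_k = (kernel of ∂_k) / (image of ∂_{k+1}):

  H_0: rank C_0 − rank ∂_1 = 9 − 8 = 1, and the invariant factors of ∂_1 are all 1, so H_0 ≅ Z.
  H_1: rank ker ∂_1 − rank ∂_2 = (27 − 8) − 17 = 2, and the invariant factors of ∂_2 are all 1, so H_1 ≅ Z^2.
  H_2: rank ker ∂_2 − rank ∂_3 = (18 − 17) − 0 = 1, and there is no ∂_3, so H_2 ≅ Z.

As a check, the Euler characteristic is 9 − 27 + 18 = 0, which agrees with 1 − 2 + 1 = 0.
(K is a triangulation of the torus T^2.)

H_0 = Z,  H_1 = Z^2,  H_2 = Z.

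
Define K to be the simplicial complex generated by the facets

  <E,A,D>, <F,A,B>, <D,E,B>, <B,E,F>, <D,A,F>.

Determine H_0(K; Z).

H_0 ≅ Z.

Fix the vertex order A < B < D < E < F and write every simplex with vertices in increasing order. Then dim K = 2 and the simplices of K are:

  0-simplices (5): A, B, D, E, F
  1-simplices (10): AB, AD, AE, AF, BD, BE, BF, DE, DF, EF
  2-simplices (5): ABF, ADE, ADF, BDE, BEF

Hence C_0 ≅ Z^5, C_1 ≅ Z^10, C_2 ≅ Z^5.

∂_1: C_1 → C_0 sends each edge [p,q] (with p < q) to q − p.
The 5×10 boundary matrix has rank 4 and Smith normal form diag(1,1,1,1).

The boundary map ∂_2: C_2 → C_1 maps a triangle to the signed sum of its edges. For instance
  ∂BEF = EF − BF + BE,
  ∂ADF = DF − AF + AD.
As a 10×5 matrix over Z this has rank 5, with invariant factors (1,1,1,1,1).

Computing H_k = (kernel of ∂_k) / (image of ∂_{k+1}):

  H_0: rank C_0 − rank ∂_1 = 5 − 4 = 1, and the invariant factors of ∂_1 are all 1, so H_0 = Z.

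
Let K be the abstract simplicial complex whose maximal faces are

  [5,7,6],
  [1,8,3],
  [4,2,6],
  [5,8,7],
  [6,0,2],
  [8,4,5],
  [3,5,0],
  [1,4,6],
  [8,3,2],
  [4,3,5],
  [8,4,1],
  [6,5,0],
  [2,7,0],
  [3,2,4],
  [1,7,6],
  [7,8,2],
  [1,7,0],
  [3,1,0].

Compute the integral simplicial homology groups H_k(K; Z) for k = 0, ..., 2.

H_0 ≅ Z,  H_1 ≅ Z ⊕ Z_2,  H_2 = 0.

Take the total order 0 < 1 < 2 < 3 < 4 < 5 < 6 < 7 < 8 on the vertex set. Then K (dimension 2) consists of the simplices:

  0-simplices (9): [0], [1], [2], [3], [4], [5], [6], [7], [8]
  1-simplices (27): (27 of them)
  2-simplices (18): [0,1,3], [0,1,7], [0,2,6], [0,2,7], [0,3,5], [0,5,6], [1,3,8], [1,4,6], [1,4,8], [1,6,7], [2,3,4], [2,3,8], [2,4,6], [2,7,8], [3,4,5], [4,5,8], [5,6,7], [5,7,8]

giving chain groups C_0 ≅ Z^9, C_1 ≅ Z^27, C_2 ≅ Z^18.

∂_1: C_1 → C_0 sends each edge [p,q] (with p < q) to q − p. For instance
  ∂[4,6] = [6] − [4].
As a 9×27 matrix over Z this has rank 8, with invariant factors (1,1,1,1,1,1,1,1).

Boundary ∂_2: C_2 → C_1 maps a triangle to the signed sum of its edges. For instance
  ∂[5,7,8] = [7,8] − [5,8] + [5,7],
  ∂[2,7,8] = [7,8] − [2,8] + [2,7].
The resulting 27×18 matrix has rank 18, and its Smith normal form has invariant factors (1,1,1,1,1,1,1,1,1,1,1,1,1,1,1,1,1,2).

Computing H_k = (kernel of ∂_k) / (image of ∂_{k+1}):

  H_0: rank C_0 − rank ∂_1 = 9 − 8 = 1, and the invariant factors of ∂_1 are all 1, so H_0 ≅ Z.
  H_1: rank ker ∂_1 − rank ∂_2 = (27 − 8) − 18 = 1, and ∂_2 has invariant factor 2 > 1, so H_1 ≅ Z ⊕ Z_2.
  H_2: rank ker ∂_2 − rank ∂_3 = (18 − 18) − 0 = 0, and there is no ∂_3, so H_2 ≅ 0.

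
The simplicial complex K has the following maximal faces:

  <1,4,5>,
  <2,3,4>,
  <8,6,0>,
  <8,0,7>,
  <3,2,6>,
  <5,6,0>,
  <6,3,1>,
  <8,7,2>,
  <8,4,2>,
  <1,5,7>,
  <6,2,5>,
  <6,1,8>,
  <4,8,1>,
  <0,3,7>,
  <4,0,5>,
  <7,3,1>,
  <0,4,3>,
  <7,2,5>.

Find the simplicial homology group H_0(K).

H_0 ≅ Z.

Order the vertices as 0 < 1 < 2 < 3 < 4 < 5 < 6 < 7 < 8. Listing each simplex with vertices in this order, K has dimension 2 with simplices:

  0-simplices (9): [0], [1], [2], [3], [4], [5], [6], [7], [8]
  1-simplices (27): (27 of them)
  2-simplices (18): [0,3,4], [0,3,7], [0,4,5], [0,5,6], [0,6,8], [0,7,8], [1,3,6], [1,3,7], [1,4,5], [1,4,8], [1,5,7], [1,6,8], [2,3,4], [2,3,6], [2,4,8], [2,5,6], [2,5,7], [2,7,8]

Hence C_0 ≅ Z^9, C_1 ≅ Z^27, C_2 ≅ Z^18.

∂_1: C_1 → C_0 is given by ∂[p,q] = [q] − [p]. For instance
  ∂[0,4] = [4] − [0].
As a 9×27 matrix over Z this has rank 8, with invariant factors (1,1,1,1,1,1,1,1).

Boundary ∂_2: C_2 → C_1 acts by ∂[p,q,r] = [q,r] − [p,r] + [p,q]. For instance
  ∂[0,6,8] = [6,8] − [0,8] + [0,6],
  ∂[1,5,7] = [5,7] − [1,7] + [1,5].
The resulting 27×18 matrix has rank 17, and its Smith normal form has invariant factors (1,1,1,1,1,1,1,1,1,1,1,1,1,1,1,1,1).

From H_k ≅ ker(∂_k) / im(∂_{k+1}) we obtain:

  H_0: rank C_0 − rank ∂_1 = 9 − 8 = 1, and the invariant factors of ∂_1 are all 1, so H_0 = Z.

(K is a triangulation of the torus T^2.)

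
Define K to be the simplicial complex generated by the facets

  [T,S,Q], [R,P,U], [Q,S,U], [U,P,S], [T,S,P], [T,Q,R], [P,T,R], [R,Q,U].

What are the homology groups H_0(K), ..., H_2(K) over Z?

Fix the vertex order P < Q < R < S < T < U and write every simplex with vertices in increasing order. Then dim K = 2 and the simplices of K are:

  0-simplices (6): P, Q, R, S, T, U
  1-simplices (12): PR, PS, PT, PU, QR, QS, QT, QU, RT, RU, ST, SU
  2-simplices (8): PRT, PRU, PST, PSU, QRT, QRU, QST, QSU

giving chain groups C_0 ≅ Z^6, C_1 ≅ Z^12, C_2 ≅ Z^8.

Boundary ∂_1: C_1 → C_0 maps an edge to its endpoints' difference, ∂[p,q] = q − p. For instance
  ∂QT = T − Q.
The resulting 6×12 matrix has rank 5, and its Smith normal form has invariant factors (1,1,1,1,1).

The boundary map ∂_2: C_2 → C_1 maps a triangle to the signed sum of its edges. For instance
  ∂QRT = RT − QT + QR,
  ∂PST = ST − PT + PS.
The resulting 12×8 matrix has rank 7, and its Smith normal form has invariant factors (1,1,1,1,1,1,1).

Reading off H_k = ker ∂_k / im ∂_{k+1}:

  H_0: rank C_0 − rank ∂_1 = 6 − 5 = 1, and the invariant factors of ∂_1 are all 1, so H_0 = Z.
  H_1: rank ker ∂_1 − rank ∂_2 = (12 − 5) − 7 = 0, and the invariant factors of ∂_2 are all 1, so H_1 = 0.
  H_2: rank ker ∂_2 − rank ∂_3 = (8 − 7) − 0 = 1, and there is no ∂_3, so H_2 = Z.

H_0 = Z,  H_1 = 0,  H_2 = Z.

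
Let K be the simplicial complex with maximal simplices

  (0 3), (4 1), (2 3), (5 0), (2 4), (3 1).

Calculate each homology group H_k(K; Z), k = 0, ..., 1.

K has 6 vertices, 6 edges.
rank ∂_0 = 0, rank ∂_1 = 5 ⇒ b_0 = 6 − 0 − 5 = 1; all invariant factors of ∂_1 are 1 so no torsion. So H_0 = Z.
rank ∂_1 = 5, rank ∂_2 = 0 ⇒ b_1 = 6 − 5 − 0 = 1. So H_1 = Z.

H_0 = Z,  H_1 = Z.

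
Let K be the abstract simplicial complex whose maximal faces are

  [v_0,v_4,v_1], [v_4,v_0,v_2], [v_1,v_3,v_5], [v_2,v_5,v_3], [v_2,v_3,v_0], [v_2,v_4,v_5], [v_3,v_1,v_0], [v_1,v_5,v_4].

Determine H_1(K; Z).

Fix the vertex order v_0 < v_1 < v_2 < v_3 < v_4 < v_5 and write every simplex with vertices in increasing order. Then dim K = 2 and the simplices of K are:

  0-simplices (6): [v_0], [v_1], [v_2], [v_3], [v_4], [v_5]
  1-simplices (12): [v_0,v_1], [v_0,v_2], [v_0,v_3], [v_0,v_4], [v_1,v_3], [v_1,v_4], [v_1,v_5], [v_2,v_3], [v_2,v_4], [v_2,v_5], [v_3,v_5], [v_4,v_5]
  2-simplices (8): [v_0,v_1,v_3], [v_0,v_1,v_4], [v_0,v_2,v_3], [v_0,v_2,v_4], [v_1,v_3,v_5], [v_1,v_4,v_5], [v_2,v_3,v_5], [v_2,v_4,v_5]

giving chain groups C_0 ≅ Z^6, C_1 ≅ Z^12, C_2 ≅ Z^8.

The boundary map ∂_1: C_1 → C_0 sends each edge [p,q] (with p < q) to q − p. For instance
  ∂[v_3,v_5] = [v_5] − [v_3].
The 6×12 boundary matrix has rank 5 and Smith normal form diag(1,1,1,1,1).

∂_2: C_2 → C_1 acts by ∂[p,q,r] = [q,r] − [p,r] + [p,q]. For instance
  ∂[v_2,v_3,v_5] = [v_3,v_5] − [v_2,v_5] + [v_2,v_3],
  ∂[v_1,v_3,v_5] = [v_3,v_5] − [v_1,v_5] + [v_1,v_3].
This gives a 12×8 integer matrix of rank 7; reducing to Smith normal form yields diagonal entries (1,1,1,1,1,1,1).

Reading off H_k = ker ∂_k / im ∂_{k+1}:

  H_1: rank ker ∂_1 − rank ∂_2 = (12 − 5) − 7 = 0, and the invariant factors of ∂_2 are all 1, so H_1 ≅ 0.

H_1 = 0.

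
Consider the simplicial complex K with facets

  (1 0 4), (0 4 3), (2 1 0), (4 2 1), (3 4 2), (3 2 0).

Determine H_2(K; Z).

H_2 = Z.

Fix the vertex order 0 < 1 < 2 < 3 < 4 and write every simplex with vertices in increasing order. Then dim K = 2 and the simplices of K are:

  0-simplices (5): [0], [1], [2], [3], [4]
  1-simplices (9): [0,1], [0,2], [0,3], [0,4], [1,2], [1,4], [2,3], [2,4], [3,4]
  2-simplices (6): [0,1,2], [0,1,4], [0,2,3], [0,3,4], [1,2,4], [2,3,4]

giving chain groups C_0 ≅ Z^5, C_1 ≅ Z^9, C_2 ≅ Z^6.

Boundary ∂_1: C_1 → C_0 is given by ∂[p,q] = [q] − [p]. For instance
  ∂[1,4] = [4] − [1].
The 5×9 boundary matrix has rank 4 and Smith normal form diag(1,1,1,1).

∂_2: C_2 → C_1 sends each 2-simplex [p,q,r] to [q,r] − [p,r] + [p,q]. For instance
  ∂[2,3,4] = [3,4] − [2,4] + [2,3],
  ∂[0,2,3] = [2,3] − [0,3] + [0,2].
This gives a 9×6 integer matrix of rank 5; reducing to Smith normal form yields diagonal entries (1,1,1,1,1).

Computing H_k = (kernel of ∂_k) / (image of ∂_{k+1}):

  H_2: rank ker ∂_2 − rank ∂_3 = (6 − 5) − 0 = 1, and there is no ∂_3, so H_2 ≅ Z.

(K is a triangulation of the 2-sphere S^2.)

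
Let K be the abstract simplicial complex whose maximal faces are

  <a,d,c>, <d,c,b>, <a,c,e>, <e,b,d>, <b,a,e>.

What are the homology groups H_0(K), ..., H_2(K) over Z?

Fix the vertex order a < b < c < d < e and write every simplex with vertices in increasing order. Then dim K = 2 and the simplices of K are:

  0-simplices (5): a, b, c, d, e
  1-simplices (10): ab, ac, ad, ae, bc, bd, be, cd, ce, de
  2-simplices (5): abe, acd, ace, bcd, bde

Hence C_0 ≅ Z^5, C_1 ≅ Z^10, C_2 ≅ Z^5.

Boundary ∂_1: C_1 → C_0 maps an edge to its endpoints' difference, ∂[p,q] = q − p.
As a 5×10 matrix over Z this has rank 4, with invariant factors (1,1,1,1).

∂_2: C_2 → C_1 sends each 2-simplex [p,q,r] to [q,r] − [p,r] + [p,q]. For instance
  ∂bcd = cd − bd + bc,
  ∂acd = cd − ad + ac.
As a 10×5 matrix over Z this has rank 5, with invariant factors (1,1,1,1,1).

Now H_k = ker ∂_k / im ∂_{k+1}, so:

  H_0: rank C_0 − rank ∂_1 = 5 − 4 = 1, and the invariant factors of ∂_1 are all 1, so H_0 = Z.
  H_1: rank ker ∂_1 − rank ∂_2 = (10 − 4) − 5 = 1, and the invariant factors of ∂_2 are all 1, so H_1 = Z.
  H_2: rank ker ∂_2 − rank ∂_3 = (5 − 5) − 0 = 0, and there is no ∂_3, so H_2 = 0.

As a check, the Euler characteristic is 5 − 10 + 5 = 0, which agrees with 1 − 1 + 0 = 0.

H_0 = Z,  H_1 = Z,  H_2 = 0.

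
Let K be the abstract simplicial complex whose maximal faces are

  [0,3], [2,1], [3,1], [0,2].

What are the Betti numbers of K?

b_0 = 1, b_1 = 1.

We work with the vertex ordering 0 < 1 < 2 < 3. The simplices of K, each written with vertices in increasing order, are:

  0-simplices (4): [0], [1], [2], [3]
  1-simplices (4): [0,2], [0,3], [1,2], [1,3]

so the chain groups are C_0 ≅ Z^4, C_1 ≅ Z^4.

Boundary ∂_1: C_1 → C_0 maps an edge to its endpoints' difference, ∂[p,q] = q − p.
The 4×4 boundary matrix has rank 3 and Smith normal form diag(1,1,1).

Computing H_k = (kernel of ∂_k) / (image of ∂_{k+1}):

  H_0: rank C_0 − rank ∂_1 = 4 − 3 = 1, and the invariant factors of ∂_1 are all 1, so H_0 = Z.
  H_1: rank ker ∂_1 − rank ∂_2 = (4 − 3) − 0 = 1, and there is no ∂_2, so H_1 = Z.

(K is a triangulation of the circle S^1.)

Hence the Betti numbers are b_0 = 1, b_1 = 1.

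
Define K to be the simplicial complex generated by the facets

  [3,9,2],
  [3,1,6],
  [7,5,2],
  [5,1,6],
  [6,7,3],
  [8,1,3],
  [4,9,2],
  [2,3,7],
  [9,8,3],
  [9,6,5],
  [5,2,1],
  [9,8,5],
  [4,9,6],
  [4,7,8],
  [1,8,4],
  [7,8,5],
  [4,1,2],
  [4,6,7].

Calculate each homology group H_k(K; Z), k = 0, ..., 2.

Order the vertices as 1 < 2 < 3 < 4 < 5 < 6 < 7 < 8 < 9. Listing each simplex with vertices in this order, K has dimension 2 with simplices:

  0-simplices (9): [1], [2], [3], [4], [5], [6], [7], [8], [9]
  1-simplices (27): (27 of them)
  2-simplices (18): [1,2,4], [1,2,5], [1,3,6], [1,3,8], [1,4,8], [1,5,6], [2,3,7], [2,3,9], [2,4,9], [2,5,7], [3,6,7], [3,8,9], [4,6,7], [4,6,9], [4,7,8], [5,6,9], [5,7,8], [5,8,9]

giving chain groups C_0 ≅ Z^9, C_1 ≅ Z^27, C_2 ≅ Z^18.

∂_1: C_1 → C_0 is given by ∂[p,q] = [q] − [p].
This gives a 9×27 integer matrix of rank 8; reducing to Smith normal form yields diagonal entries (1,1,1,1,1,1,1,1).

∂_2: C_2 → C_1 acts by ∂[p,q,r] = [q,r] − [p,r] + [p,q]. For instance
  ∂[1,3,6] = [3,6] − [1,6] + [1,3],
  ∂[4,6,7] = [6,7] − [4,7] + [4,6].
The resulting 27×18 matrix has rank 17, and its Smith normal form has invariant factors (1,1,1,1,1,1,1,1,1,1,1,1,1,1,1,1,1).

From H_k ≅ ker(∂_k) / im(∂_{k+1}) we obtain:

  H_0: rank C_0 − rank ∂_1 = 9 − 8 = 1, and the invariant factors of ∂_1 are all 1, so H_0 ≅ Z.
  H_1: rank ker ∂_1 − rank ∂_2 = (27 − 8) − 17 = 2, and the invariant factors of ∂_2 are all 1, so H_1 ≅ Z^2.
  H_2: rank ker ∂_2 − rank ∂_3 = (18 − 17) − 0 = 1, and there is no ∂_3, so H_2 ≅ Z.

As a check, the Euler characteristic is 9 − 27 + 18 = 0, which agrees with 1 − 2 + 1 = 0.
(K is a triangulation of the torus T^2.)

H_0 ≅ Z,  H_1 ≅ Z^2,  H_2 ≅ Z.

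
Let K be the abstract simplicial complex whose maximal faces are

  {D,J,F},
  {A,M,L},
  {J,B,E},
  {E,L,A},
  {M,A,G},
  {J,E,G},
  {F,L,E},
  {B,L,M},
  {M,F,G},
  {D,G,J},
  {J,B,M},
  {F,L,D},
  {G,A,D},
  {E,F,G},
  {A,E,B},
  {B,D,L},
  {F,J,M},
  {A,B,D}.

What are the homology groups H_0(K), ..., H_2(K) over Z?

H_0 ≅ Z,  H_1 ≅ Z ⊕ Z/2,  H_2 = 0.

Take the total order A < B < D < E < F < G < J < L < M on the vertex set. Then K (dimension 2) consists of the simplices:

  0-simplices (9): A, B, D, E, F, G, J, L, M
  1-simplices (27): AB, AD, AE, AG, AL, AM, BD, BE, BJ, BL, BM, DF, DG, DJ, DL, EF, EG, EJ, EL, FG, FJ, FL, FM, GJ, GM, JM, LM
  2-simplices (18): ABD, ABE, ADG, AEL, AGM, ALM, BDL, BEJ, BJM, BLM, DFJ, DFL, DGJ, EFG, EFL, EGJ, FGM, FJM

Hence C_0 ≅ Z^9, C_1 ≅ Z^27, C_2 ≅ Z^18.

∂_1: C_1 → C_0 is given by ∂[p,q] = [q] − [p]. For instance
  ∂EG = G − E.
The 9×27 boundary matrix has rank 8 and Smith normal form diag(1,1,1,1,1,1,1,1).

∂_2: C_2 → C_1 maps a triangle to the signed sum of its edges. For instance
  ∂BDL = DL − BL + BD,
  ∂ALM = LM − AM + AL.
As a 27×18 matrix over Z this has rank 18, with invariant factors (1,1,1,1,1,1,1,1,1,1,1,1,1,1,1,1,1,2).

Computing H_k = (kernel of ∂_k) / (image of ∂_{k+1}):

  H_0: rank C_0 − rank ∂_1 = 9 − 8 = 1, and the invariant factors of ∂_1 are all 1, so H_0 ≅ Z.
  H_1: rank ker ∂_1 − rank ∂_2 = (27 − 8) − 18 = 1, and ∂_2 has invariant factor 2 > 1, so H_1 ≅ Z ⊕ Z/2.
  H_2: rank ker ∂_2 − rank ∂_3 = (18 − 18) − 0 = 0, and there is no ∂_3, so H_2 ≅ 0.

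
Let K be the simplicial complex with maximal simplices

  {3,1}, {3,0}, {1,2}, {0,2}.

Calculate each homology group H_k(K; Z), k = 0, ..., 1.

H_0 ≅ Z,  H_1 ≅ Z.

Fix the vertex order 0 < 1 < 2 < 3 and write every simplex with vertices in increasing order. Then dim K = 1 and the simplices of K are:

  0-simplices (4): [0], [1], [2], [3]
  1-simplices (4): [0,2], [0,3], [1,2], [1,3]

Hence C_0 ≅ Z^4, C_1 ≅ Z^4.

∂_1: C_1 → C_0 is given by ∂[p,q] = [q] − [p]. For instance
  ∂[1,3] = [3] − [1].
The resulting 4×4 matrix has rank 3, and its Smith normal form has invariant factors (1,1,1).

Reading off H_k = ker ∂_k / im ∂_{k+1}:

  H_0: rank C_0 − rank ∂_1 = 4 − 3 = 1, and the invariant factors of ∂_1 are all 1, so H_0 = Z.
  H_1: rank ker ∂_1 − rank ∂_2 = (4 − 3) − 0 = 1, and there is no ∂_2, so H_1 = Z.

(K is a triangulation of the circle S^1.)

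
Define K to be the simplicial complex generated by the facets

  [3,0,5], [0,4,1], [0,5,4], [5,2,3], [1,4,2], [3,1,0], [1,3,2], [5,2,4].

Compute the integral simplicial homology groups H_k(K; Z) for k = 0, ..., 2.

We work with the vertex ordering 0 < 1 < 2 < 3 < 4 < 5. The simplices of K, each written with vertices in increasing order, are:

  0-simplices (6): [0], [1], [2], [3], [4], [5]
  1-simplices (12): [0,1], [0,3], [0,4], [0,5], [1,2], [1,3], [1,4], [2,3], [2,4], [2,5], [3,5], [4,5]
  2-simplices (8): [0,1,3], [0,1,4], [0,3,5], [0,4,5], [1,2,3], [1,2,4], [2,3,5], [2,4,5]

so the chain groups are C_0 ≅ Z^6, C_1 ≅ Z^12, C_2 ≅ Z^8.

The boundary map ∂_1: C_1 → C_0 is given by ∂[p,q] = [q] − [p].
As a 6×12 matrix over Z this has rank 5, with invariant factors (1,1,1,1,1).

Boundary ∂_2: C_2 → C_1 maps a triangle to the signed sum of its edges. For instance
  ∂[2,4,5] = [4,5] − [2,5] + [2,4],
  ∂[0,4,5] = [4,5] − [0,5] + [0,4].
The resulting 12×8 matrix has rank 7, and its Smith normal form has invariant factors (1,1,1,1,1,1,1).

Computing H_k = (kernel of ∂_k) / (image of ∂_{k+1}):

  H_0: rank C_0 − rank ∂_1 = 6 − 5 = 1, and the invariant factors of ∂_1 are all 1, so H_0 = Z.
  H_1: rank ker ∂_1 − rank ∂_2 = (12 − 5) − 7 = 0, and the invariant factors of ∂_2 are all 1, so H_1 = 0.
  H_2: rank ker ∂_2 − rank ∂_3 = (8 − 7) − 0 = 1, and there is no ∂_3, so H_2 = Z.

H_0 = Z,  H_1 = 0,  H_2 = Z.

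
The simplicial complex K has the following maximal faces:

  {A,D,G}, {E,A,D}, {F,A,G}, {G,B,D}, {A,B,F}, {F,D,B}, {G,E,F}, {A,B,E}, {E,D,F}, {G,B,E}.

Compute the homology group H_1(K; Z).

We work with the vertex ordering A < B < D < E < F < G. The simplices of K, each written with vertices in increasing order, are:

  0-simplices (6): A, B, D, E, F, G
  1-simplices (15): AB, AD, AE, AF, AG, BD, BE, BF, BG, DE, DF, DG, EF, EG, FG
  2-simplices (10): ABE, ABF, ADE, ADG, AFG, BDF, BDG, BEG, DEF, EFG

Hence C_0 ≅ Z^6, C_1 ≅ Z^15, C_2 ≅ Z^10.

Boundary ∂_1: C_1 → C_0 sends each edge [p,q] (with p < q) to q − p.
As a 6×15 matrix over Z this has rank 5, with invariant factors (1,1,1,1,1).

Boundary ∂_2: C_2 → C_1 sends each 2-simplex [p,q,r] to [q,r] − [p,r] + [p,q]. For instance
  ∂ADE = DE − AE + AD,
  ∂EFG = FG − EG + EF.
This gives a 15×10 integer matrix of rank 10; reducing to Smith normal form yields diagonal entries (1,1,1,1,1,1,1,1,1,2).

From H_k ≅ ker(∂_k) / im(∂_{k+1}) we obtain:

  H_1: rank ker ∂_1 − rank ∂_2 = (15 − 5) − 10 = 0, and ∂_2 has invariant factor 2 > 1, so H_1 ≅ Z/2.

H_1 = Z/2.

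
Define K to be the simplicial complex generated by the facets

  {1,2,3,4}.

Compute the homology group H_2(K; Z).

H_2 = 0.

K has 4 vertices, 6 edges, 4 triangles, 1 3-simplex.
rank ∂_2 = 3, rank ∂_3 = 1 ⇒ b_2 = 4 − 3 − 1 = 0; all invariant factors of ∂_3 are 1 so no torsion. So H_2 ≅ 0.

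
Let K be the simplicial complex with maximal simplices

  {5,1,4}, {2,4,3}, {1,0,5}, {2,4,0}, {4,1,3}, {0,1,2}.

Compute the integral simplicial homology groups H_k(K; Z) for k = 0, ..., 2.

Take the total order 0 < 1 < 2 < 3 < 4 < 5 on the vertex set. Then K (dimension 2) consists of the simplices:

  0-simplices (6): [0], [1], [2], [3], [4], [5]
  1-simplices (12): [0,1], [0,2], [0,4], [0,5], [1,2], [1,3], [1,4], [1,5], [2,3], [2,4], [3,4], [4,5]
  2-simplices (6): [0,1,2], [0,1,5], [0,2,4], [1,3,4], [1,4,5], [2,3,4]

Hence C_0 ≅ Z^6, C_1 ≅ Z^12, C_2 ≅ Z^6.

∂_1: C_1 → C_0 sends each edge [p,q] (with p < q) to q − p.
As a 6×12 matrix over Z this has rank 5, with invariant factors (1,1,1,1,1).

Boundary ∂_2: C_2 → C_1 acts by ∂[p,q,r] = [q,r] − [p,r] + [p,q]. For instance
  ∂[1,4,5] = [4,5] − [1,5] + [1,4],
  ∂[1,3,4] = [3,4] − [1,4] + [1,3].
The 12×6 boundary matrix has rank 6 and Smith normal form diag(1,1,1,1,1,1).

Reading off H_k = ker ∂_k / im ∂_{k+1}:

  H_0: rank C_0 − rank ∂_1 = 6 − 5 = 1, and the invariant factors of ∂_1 are all 1, so H_0 = Z.
  H_1: rank ker ∂_1 − rank ∂_2 = (12 − 5) − 6 = 1, and the invariant factors of ∂_2 are all 1, so H_1 = Z.
  H_2: rank ker ∂_2 − rank ∂_3 = (6 − 6) − 0 = 0, and there is no ∂_3, so H_2 = 0.

As a check, the Euler characteristic is 6 − 12 + 6 = 0, which agrees with 1 − 1 + 0 = 0.

H_0 = Z,  H_1 = Z,  H_2 = 0.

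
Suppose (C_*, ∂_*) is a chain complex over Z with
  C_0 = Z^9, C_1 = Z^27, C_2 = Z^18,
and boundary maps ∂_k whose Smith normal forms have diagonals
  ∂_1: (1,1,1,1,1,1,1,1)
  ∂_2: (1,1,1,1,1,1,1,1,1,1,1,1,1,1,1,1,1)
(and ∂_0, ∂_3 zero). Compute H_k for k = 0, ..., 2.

H_0 = Z,  H_1 = Z^2,  H_2 = Z.

H_0: b_0 = 9 − 0 − 8 = 1; torsion from ∂_1 factors > 1: none. So H_0 = Z.
H_1: b_1 = 27 − 8 − 17 = 2; torsion from ∂_2 factors > 1: none. So H_1 = Z^2.
H_2: b_2 = 18 − 17 − 0 = 1; torsion from ∂_3 factors > 1: none. So H_2 = Z.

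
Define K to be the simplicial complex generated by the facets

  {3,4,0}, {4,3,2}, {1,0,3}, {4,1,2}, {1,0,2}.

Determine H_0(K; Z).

K has 5 vertices, 10 edges, 5 triangles.
rank ∂_0 = 0, rank ∂_1 = 4 ⇒ b_0 = 5 − 0 − 4 = 1; all invariant factors of ∂_1 are 1 so no torsion. So H_0 = Z.

H_0 = Z.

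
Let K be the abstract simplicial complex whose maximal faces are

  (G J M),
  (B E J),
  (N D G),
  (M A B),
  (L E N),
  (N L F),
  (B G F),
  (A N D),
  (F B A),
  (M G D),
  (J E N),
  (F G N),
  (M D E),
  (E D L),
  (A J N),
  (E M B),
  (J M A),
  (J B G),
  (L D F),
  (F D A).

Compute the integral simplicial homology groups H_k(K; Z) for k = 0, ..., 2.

H_0 = Z,  H_1 = Z ⊕ Z/2,  H_2 = 0.

Take the total order A < B < D < E < F < G < J < L < M < N on the vertex set. Then K (dimension 2) consists of the simplices:

  0-simplices (10): A, B, D, E, F, G, J, L, M, N
  1-simplices (30): AB, AD, AF, AJ, AM, AN, BE, BF, BG, BJ, BM, DE, DF, DG, DL, DM, DN, EJ, EL, EM, EN, FG, FL, FN, GJ, GM, GN, JM, JN, LN
  2-simplices (20): ABF, ABM, ADF, ADN, AJM, AJN, BEJ, BEM, BFG, BGJ, DEL, DEM, DFL, DGM, DGN, EJN, ELN, FGN, FLN, GJM

giving chain groups C_0 ≅ Z^10, C_1 ≅ Z^30, C_2 ≅ Z^20.

The boundary map ∂_1: C_1 → C_0 sends each edge [p,q] (with p < q) to q − p. For instance
  ∂GN = N − G.
As a 10×30 matrix over Z this has rank 9, with invariant factors (1,1,1,1,1,1,1,1,1).

∂_2: C_2 → C_1 acts by ∂[p,q,r] = [q,r] − [p,r] + [p,q]. For instance
  ∂BEM = EM − BM + BE,
  ∂BGJ = GJ − BJ + BG.
As a 30×20 matrix over Z this has rank 20, with invariant factors (1,1,1,1,1,1,1,1,1,1,1,1,1,1,1,1,1,1,1,2).

Now H_k = ker ∂_k / im ∂_{k+1}, so:

  H_0: rank C_0 − rank ∂_1 = 10 − 9 = 1, and the invariant factors of ∂_1 are all 1, so H_0 ≅ Z.
  H_1: rank ker ∂_1 − rank ∂_2 = (30 − 9) − 20 = 1, and ∂_2 has invariant factor 2 > 1, so H_1 ≅ Z ⊕ Z/2.
  H_2: rank ker ∂_2 − rank ∂_3 = (20 − 20) − 0 = 0, and there is no ∂_3, so H_2 ≅ 0.

As a check, the Euler characteristic is 10 − 30 + 20 = 0, which agrees with 1 − 1 + 0 = 0.
(K is a triangulation of the Klein bottle.)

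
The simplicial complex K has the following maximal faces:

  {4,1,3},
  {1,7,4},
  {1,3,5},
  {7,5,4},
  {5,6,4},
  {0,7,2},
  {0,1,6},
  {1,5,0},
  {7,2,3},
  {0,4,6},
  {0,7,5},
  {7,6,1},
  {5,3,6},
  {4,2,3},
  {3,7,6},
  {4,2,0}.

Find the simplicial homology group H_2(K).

H_2 ≅ Z.

We work with the vertex ordering 0 < 1 < 2 < 3 < 4 < 5 < 6 < 7. The simplices of K, each written with vertices in increasing order, are:

  0-simplices (8): [0], [1], [2], [3], [4], [5], [6], [7]
  1-simplices (24): (24 of them)
  2-simplices (16): [0,1,5], [0,1,6], [0,2,4], [0,2,7], [0,4,6], [0,5,7], [1,3,4], [1,3,5], [1,4,7], [1,6,7], [2,3,4], [2,3,7], [3,5,6], [3,6,7], [4,5,6], [4,5,7]

Hence C_0 ≅ Z^8, C_1 ≅ Z^24, C_2 ≅ Z^16.

Boundary ∂_1: C_1 → C_0 maps an edge to its endpoints' difference, ∂[p,q] = q − p.
As a 8×24 matrix over Z this has rank 7, with invariant factors (1,1,1,1,1,1,1).

The boundary map ∂_2: C_2 → C_1 acts by ∂[p,q,r] = [q,r] − [p,r] + [p,q]. For instance
  ∂[1,4,7] = [4,7] − [1,7] + [1,4],
  ∂[1,6,7] = [6,7] − [1,7] + [1,6].
The resulting 24×16 matrix has rank 15, and its Smith normal form has invariant factors (1,1,1,1,1,1,1,1,1,1,1,1,1,1,1).

Computing H_k = (kernel of ∂_k) / (image of ∂_{k+1}):

  H_2: rank ker ∂_2 − rank ∂_3 = (16 − 15) − 0 = 1, and there is no ∂_3, so H_2 ≅ Z.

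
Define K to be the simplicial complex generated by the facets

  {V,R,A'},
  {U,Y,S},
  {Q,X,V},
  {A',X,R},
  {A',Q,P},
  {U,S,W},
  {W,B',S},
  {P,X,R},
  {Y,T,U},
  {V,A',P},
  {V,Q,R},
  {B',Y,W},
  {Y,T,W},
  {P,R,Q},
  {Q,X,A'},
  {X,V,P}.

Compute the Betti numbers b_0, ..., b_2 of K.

Order the vertices as P < Q < R < S < T < U < V < W < X < Y < A' < B'. Listing each simplex with vertices in this order, K has dimension 2 with simplices:

  0-simplices (12): [P], [Q], [R], [S], [T], [U], [V], [W], [X], [Y], [A'], [B']
  1-simplices (27): (27 of them)
  2-simplices (16): [P,Q,R], [P,Q,A'], [P,R,X], [P,V,X], [P,V,A'], [Q,R,V], [Q,V,X], [Q,X,A'], [R,V,A'], [R,X,A'], [S,U,W], [S,U,Y], [S,W,B'], [T,U,Y], [T,W,Y], [W,Y,B']

giving chain groups C_0 ≅ Z^12, C_1 ≅ Z^27, C_2 ≅ Z^16.

The boundary map ∂_1: C_1 → C_0 is given by ∂[p,q] = [q] − [p].
The 12×27 boundary matrix has rank 10 and Smith normal form diag(1,1,1,1,1,1,1,1,1,1).

The boundary map ∂_2: C_2 → C_1 sends each 2-simplex [p,q,r] to [q,r] − [p,r] + [p,q]. For instance
  ∂[Q,V,X] = [V,X] − [Q,X] + [Q,V],
  ∂[T,U,Y] = [U,Y] − [T,Y] + [T,U].
The resulting 27×16 matrix has rank 16, and its Smith normal form has invariant factors (1,1,1,1,1,1,1,1,1,1,1,1,1,1,1,2).

Now H_k = ker ∂_k / im ∂_{k+1}, so:

  H_0: rank C_0 − rank ∂_1 = 12 − 10 = 2, and the invariant factors of ∂_1 are all 1, so H_0 ≅ Z^2.
  H_1: rank ker ∂_1 − rank ∂_2 = (27 − 10) − 16 = 1, and ∂_2 has invariant factor 2 > 1, so H_1 ≅ Z ⊕ Z/2Z.
  H_2: rank ker ∂_2 − rank ∂_3 = (16 − 16) − 0 = 0, and there is no ∂_3, so H_2 ≅ 0.

As a check, the Euler characteristic is 12 − 27 + 16 = 1, which agrees with 2 − 1 + 0 = 1.
(K is a triangulation of the disjoint union of the cylinder S^1 x I and the real projective plane RP^2.)

Hence the Betti numbers are b_0 = 2, b_1 = 1, b_2 = 0.

b_0 = 2, b_1 = 1, b_2 = 0.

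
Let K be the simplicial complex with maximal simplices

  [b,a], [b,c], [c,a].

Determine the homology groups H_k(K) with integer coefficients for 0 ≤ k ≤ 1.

Order the vertices as a < b < c. Listing each simplex with vertices in this order, K has dimension 1 with simplices:

  0-simplices (3): a, b, c
  1-simplices (3): ab, ac, bc

so the chain groups are C_0 ≅ Z^3, C_1 ≅ Z^3.

The boundary map ∂_1: C_1 → C_0 maps an edge to its endpoints' difference, ∂[p,q] = q − p. For instance
  ∂ac = c − a.
This gives a 3×3 integer matrix of rank 2; reducing to Smith normal form yields diagonal entries (1,1).

Computing H_k = (kernel of ∂_k) / (image of ∂_{k+1}):

  H_0: rank C_0 − rank ∂_1 = 3 − 2 = 1, and the invariant factors of ∂_1 are all 1, so H_0 = Z.
  H_1: rank ker ∂_1 − rank ∂_2 = (3 − 2) − 0 = 1, and there is no ∂_2, so H_1 = Z.

H_0 ≅ Z,  H_1 ≅ Z.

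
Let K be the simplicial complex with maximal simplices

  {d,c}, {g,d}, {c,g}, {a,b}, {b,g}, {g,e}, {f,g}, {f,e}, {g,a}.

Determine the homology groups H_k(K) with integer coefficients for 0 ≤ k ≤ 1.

H_0 = Z,  H_1 = Z^3.

Order the vertices as a < b < c < d < e < f < g. Listing each simplex with vertices in this order, K has dimension 1 with simplices:

  0-simplices (7): a, b, c, d, e, f, g
  1-simplices (9): ab, ag, bg, cd, cg, dg, ef, eg, fg

so the chain groups are C_0 ≅ Z^7, C_1 ≅ Z^9.

Boundary ∂_1: C_1 → C_0 sends each edge [p,q] (with p < q) to q − p.
This gives a 7×9 integer matrix of rank 6; reducing to Smith normal form yields diagonal entries (1,1,1,1,1,1).

Computing H_k = (kernel of ∂_k) / (image of ∂_{k+1}):

  H_0: rank C_0 − rank ∂_1 = 7 − 6 = 1, and the invariant factors of ∂_1 are all 1, so H_0 ≅ Z.
  H_1: rank ker ∂_1 − rank ∂_2 = (9 − 6) − 0 = 3, and there is no ∂_2, so H_1 ≅ Z^3.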